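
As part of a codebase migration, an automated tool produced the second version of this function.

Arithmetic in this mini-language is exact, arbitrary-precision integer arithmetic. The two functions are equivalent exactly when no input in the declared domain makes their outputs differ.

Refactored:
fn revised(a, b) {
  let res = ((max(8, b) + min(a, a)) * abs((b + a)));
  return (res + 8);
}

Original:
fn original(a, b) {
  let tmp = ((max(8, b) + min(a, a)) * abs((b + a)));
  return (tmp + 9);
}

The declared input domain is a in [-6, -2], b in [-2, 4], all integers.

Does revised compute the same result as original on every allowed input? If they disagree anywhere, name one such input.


Evaluate both at a=-6, b=-2.
original: tmp=16, then returns 25
revised: res=16, then returns 24
25 != 24, so the rewrite changes behavior.
verdict: not equivalent; witness: a=-6, b=-2


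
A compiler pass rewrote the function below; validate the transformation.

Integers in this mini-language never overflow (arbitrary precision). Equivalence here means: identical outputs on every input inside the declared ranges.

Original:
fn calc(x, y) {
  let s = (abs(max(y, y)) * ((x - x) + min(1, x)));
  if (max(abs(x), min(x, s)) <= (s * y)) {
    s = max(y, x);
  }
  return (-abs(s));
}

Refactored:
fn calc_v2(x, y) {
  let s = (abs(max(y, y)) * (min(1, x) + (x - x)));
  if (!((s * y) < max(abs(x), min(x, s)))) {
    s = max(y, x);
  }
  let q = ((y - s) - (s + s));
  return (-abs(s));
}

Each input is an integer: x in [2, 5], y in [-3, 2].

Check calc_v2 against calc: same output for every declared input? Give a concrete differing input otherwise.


Although arithmetic usage differs, plus local variable names differ, plus comparison usage differs, plus boolean connective usage differs, plus statement counts differ, 24/24 inputs agree.
verdict: equivalent


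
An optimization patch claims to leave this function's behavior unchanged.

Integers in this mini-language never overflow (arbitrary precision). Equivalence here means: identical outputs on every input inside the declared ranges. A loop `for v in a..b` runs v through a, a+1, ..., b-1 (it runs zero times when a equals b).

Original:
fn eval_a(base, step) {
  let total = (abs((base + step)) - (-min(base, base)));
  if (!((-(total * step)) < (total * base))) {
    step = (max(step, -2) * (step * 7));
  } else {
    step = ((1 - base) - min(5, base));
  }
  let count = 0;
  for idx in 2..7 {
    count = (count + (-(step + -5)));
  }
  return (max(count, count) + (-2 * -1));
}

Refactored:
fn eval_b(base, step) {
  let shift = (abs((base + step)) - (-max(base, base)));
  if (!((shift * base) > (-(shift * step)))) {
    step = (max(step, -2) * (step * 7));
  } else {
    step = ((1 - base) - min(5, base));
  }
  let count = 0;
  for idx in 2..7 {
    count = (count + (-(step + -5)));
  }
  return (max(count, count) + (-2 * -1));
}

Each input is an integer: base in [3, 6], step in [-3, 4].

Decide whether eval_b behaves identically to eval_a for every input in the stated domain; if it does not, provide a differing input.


Equivalent. Although `min(base, base)` became `max(base, base)`, no input in the stated domain can expose it.
Across all 32 domain points the two functions coincide.
As a probe, take base=6, step=2: eval_a runs total becomes 14; next (!((-(total * step)) < (total * base))) evaluates to false; next step becomes -10; next count becomes 0; next at idx=2:; next count becomes 15; next at idx=3:; next count becomes 30; next at idx=4:; next count becomes 45; next at idx=5:; next count becomes 60; next at idx=6:; next count becomes 75; next final value 77; eval_b runs shift becomes 14; next (!((shift * base) > (-(shift * step)))) evaluates to false; next step becomes -10; next count becomes 0; next at idx=2:; next count becomes 15; next at idx=3:; next count becomes 30; next at idx=4:; next count becomes 45; next at idx=5:; next count becomes 60; next at idx=6:; next count becomes 75; next final value 77; both end at 77.
verdict: equivalent


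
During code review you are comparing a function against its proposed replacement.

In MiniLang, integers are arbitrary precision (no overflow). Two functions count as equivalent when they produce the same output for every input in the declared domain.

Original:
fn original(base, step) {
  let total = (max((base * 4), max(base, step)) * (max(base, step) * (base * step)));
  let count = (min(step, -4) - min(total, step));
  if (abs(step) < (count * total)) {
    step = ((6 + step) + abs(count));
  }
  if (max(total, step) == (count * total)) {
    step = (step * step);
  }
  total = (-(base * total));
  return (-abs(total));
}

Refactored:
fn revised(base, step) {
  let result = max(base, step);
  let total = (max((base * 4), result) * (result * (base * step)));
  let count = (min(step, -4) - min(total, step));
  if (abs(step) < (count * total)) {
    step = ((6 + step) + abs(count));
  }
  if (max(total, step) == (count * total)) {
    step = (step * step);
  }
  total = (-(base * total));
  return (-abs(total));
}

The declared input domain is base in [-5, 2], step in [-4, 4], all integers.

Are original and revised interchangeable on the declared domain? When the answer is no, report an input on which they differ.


Although min/max/abs usage differs, plus local variable names differ, plus statement counts differ, 72/72 inputs agree.
verdict: equivalent


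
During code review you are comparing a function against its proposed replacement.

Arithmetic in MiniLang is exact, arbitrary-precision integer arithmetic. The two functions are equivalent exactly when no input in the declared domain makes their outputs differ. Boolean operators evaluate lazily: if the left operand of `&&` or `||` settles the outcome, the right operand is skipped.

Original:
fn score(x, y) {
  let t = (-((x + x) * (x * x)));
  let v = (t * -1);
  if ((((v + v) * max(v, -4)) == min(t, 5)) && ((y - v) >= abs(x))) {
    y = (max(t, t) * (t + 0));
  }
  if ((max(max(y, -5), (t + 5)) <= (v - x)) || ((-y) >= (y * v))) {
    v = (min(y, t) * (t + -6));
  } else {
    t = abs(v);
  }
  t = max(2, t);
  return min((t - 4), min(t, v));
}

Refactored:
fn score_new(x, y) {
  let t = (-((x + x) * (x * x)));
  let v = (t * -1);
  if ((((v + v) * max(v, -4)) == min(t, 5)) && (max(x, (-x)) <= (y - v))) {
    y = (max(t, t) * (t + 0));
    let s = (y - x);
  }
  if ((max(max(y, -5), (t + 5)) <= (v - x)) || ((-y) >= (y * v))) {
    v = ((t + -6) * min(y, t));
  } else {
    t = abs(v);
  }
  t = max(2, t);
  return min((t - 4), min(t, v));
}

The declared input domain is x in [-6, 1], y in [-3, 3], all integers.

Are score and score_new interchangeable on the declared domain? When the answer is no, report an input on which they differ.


This is a faithful refactor — statement counts differ; arithmetic usage differs; min/max/abs usage differs; comparison usage differs; local variable names differ, but the computed results match everywhere.
One worked example (x=-1, y=-2) — score: t becomes 2; next v becomes -2; next ((((v + v) * max(v, -4)) == min(t, 5)) && ((y - v) >= abs(x))) evaluates to false; next ((max(max(y, -5), (t + 5)) <= (v - x)) || ((-y) >= (y * v))) evaluates to false; next t becomes 2; next t becomes 2; next final value -2; score_new: t becomes 2; next v becomes -2; next ((((v + v) * max(v, -4)) == min(t, 5)) && (max(x, (-x)) <= (y - v))) evaluates to false; next ((max(max(y, -5), (t + 5)) <= (v - x)) || ((-y) >= (y * v))) evaluates to false; next t becomes 2; next t becomes 2; next final value -2; agreement on -2.
Sweeping the whole domain (56 inputs) finds no disagreement.
verdict: equivalent


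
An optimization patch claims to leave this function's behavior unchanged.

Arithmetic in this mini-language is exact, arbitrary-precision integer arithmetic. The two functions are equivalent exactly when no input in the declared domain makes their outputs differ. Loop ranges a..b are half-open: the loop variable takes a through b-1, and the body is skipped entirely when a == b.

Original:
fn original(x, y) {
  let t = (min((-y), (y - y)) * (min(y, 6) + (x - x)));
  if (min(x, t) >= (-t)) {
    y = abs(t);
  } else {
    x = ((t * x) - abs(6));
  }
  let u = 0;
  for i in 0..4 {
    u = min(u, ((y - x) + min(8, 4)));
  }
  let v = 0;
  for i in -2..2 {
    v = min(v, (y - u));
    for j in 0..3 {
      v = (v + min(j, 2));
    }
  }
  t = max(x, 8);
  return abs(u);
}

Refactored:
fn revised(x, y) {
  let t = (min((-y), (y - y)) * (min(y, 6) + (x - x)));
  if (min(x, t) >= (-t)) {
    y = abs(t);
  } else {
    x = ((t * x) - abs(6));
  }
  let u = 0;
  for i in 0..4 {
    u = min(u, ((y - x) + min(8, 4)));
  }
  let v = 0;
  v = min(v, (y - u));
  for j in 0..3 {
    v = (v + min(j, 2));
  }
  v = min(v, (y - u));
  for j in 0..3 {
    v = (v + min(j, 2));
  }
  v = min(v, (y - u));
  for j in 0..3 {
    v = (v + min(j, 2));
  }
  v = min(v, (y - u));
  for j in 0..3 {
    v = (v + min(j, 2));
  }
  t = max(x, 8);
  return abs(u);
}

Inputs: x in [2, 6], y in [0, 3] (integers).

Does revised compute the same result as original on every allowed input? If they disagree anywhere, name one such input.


Comparing the listings, the differences include: loop structure differs, and statement counts differ, and min/max/abs usage differs, and constant usage differs, and arithmetic usage differs.
One worked example (x=2, y=0) — original: t becomes 0; next (min(x, t) >= (-t)) evaluates to true; next y becomes 0; next u becomes 0; next at i=0:; next u becomes 0; next at i=1:; next u becomes 0; next at i=2:; next u becomes 0; next at i=3:; next u becomes 0; next v becomes 0; next at i=-2:; next v becomes 0; next at j=0:; next v becomes 0; next at j=1:; next v becomes 1; next at j=2:; next v becomes 3; next at i=-1:; next v becomes 0; next at j=0:; next v becomes 0; next at j=1:; next v becomes 1; next at j=2:; next v becomes 3; next at i=0:; next v becomes 0; next at j=0:; next v becomes 0; next at j=1:; next v becomes 1; next at j=2:; next v becomes 3; next at i=1:; next v becomes 0; next at j=0:; next v becomes 0; next at j=1:; next v becomes 1; next at j=2:; next v becomes 3; next t becomes 8; next final value 0; revised: t becomes 0; next (min(x, t) >= (-t)) evaluates to true; next y becomes 0; next u becomes 0; next at i=0:; next u becomes 0; next at i=1:; next u becomes 0; next at i=2:; next u becomes 0; next at i=3:; next u becomes 0; next v becomes 0; next v becomes 0; next at j=0:; next v becomes 0; next at j=1:; next v becomes 1; next at j=2:; next v becomes 3; next v becomes 0; next at j=0:; next v becomes 0; next at j=1:; next v becomes 1; next at j=2:; next v becomes 3; next v becomes 0; next at j=0:; next v becomes 0; next at j=1:; next v becomes 1; next at j=2:; next v becomes 3; next v becomes 0; next at j=0:; next v becomes 0; next at j=1:; next v becomes 1; next at j=2:; next v becomes 3; next t becomes 8; next final value 0; agreement on 0.
Checked all 20 inputs in the declared domain: the outputs agree on every one.
verdict: equivalent


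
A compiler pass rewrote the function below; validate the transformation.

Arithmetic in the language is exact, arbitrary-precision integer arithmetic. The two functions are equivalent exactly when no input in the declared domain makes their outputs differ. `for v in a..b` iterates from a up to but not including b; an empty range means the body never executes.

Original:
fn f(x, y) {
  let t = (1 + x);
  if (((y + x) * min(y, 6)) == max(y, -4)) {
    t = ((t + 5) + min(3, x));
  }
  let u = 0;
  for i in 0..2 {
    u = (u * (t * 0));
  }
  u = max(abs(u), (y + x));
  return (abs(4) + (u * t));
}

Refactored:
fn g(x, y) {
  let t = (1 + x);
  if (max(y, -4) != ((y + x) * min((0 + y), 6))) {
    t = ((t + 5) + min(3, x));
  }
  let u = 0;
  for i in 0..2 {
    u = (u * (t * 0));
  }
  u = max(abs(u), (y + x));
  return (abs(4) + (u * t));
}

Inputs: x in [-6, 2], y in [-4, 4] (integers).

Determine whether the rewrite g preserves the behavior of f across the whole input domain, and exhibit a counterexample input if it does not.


Not equivalent: x=-3, y=4 separates them (4 vs 2).
f: t becomes -2; next (((y + x) * min(y, 6)) == max(y, -4)) evaluates to true; next t becomes 0; next u becomes 0; next at i=0:; next u becomes 0; next at i=1:; next u becomes 0; next u becomes 1; next final value 4
g: t becomes -2; next (max(y, -4) != ((y + x) * min((0 + y), 6))) evaluates to false; next u becomes 0; next at i=0:; next u becomes 0; next at i=1:; next u becomes 0; next u becomes 1; next final value 2
verdict: not equivalent; witness: x=-3, y=4


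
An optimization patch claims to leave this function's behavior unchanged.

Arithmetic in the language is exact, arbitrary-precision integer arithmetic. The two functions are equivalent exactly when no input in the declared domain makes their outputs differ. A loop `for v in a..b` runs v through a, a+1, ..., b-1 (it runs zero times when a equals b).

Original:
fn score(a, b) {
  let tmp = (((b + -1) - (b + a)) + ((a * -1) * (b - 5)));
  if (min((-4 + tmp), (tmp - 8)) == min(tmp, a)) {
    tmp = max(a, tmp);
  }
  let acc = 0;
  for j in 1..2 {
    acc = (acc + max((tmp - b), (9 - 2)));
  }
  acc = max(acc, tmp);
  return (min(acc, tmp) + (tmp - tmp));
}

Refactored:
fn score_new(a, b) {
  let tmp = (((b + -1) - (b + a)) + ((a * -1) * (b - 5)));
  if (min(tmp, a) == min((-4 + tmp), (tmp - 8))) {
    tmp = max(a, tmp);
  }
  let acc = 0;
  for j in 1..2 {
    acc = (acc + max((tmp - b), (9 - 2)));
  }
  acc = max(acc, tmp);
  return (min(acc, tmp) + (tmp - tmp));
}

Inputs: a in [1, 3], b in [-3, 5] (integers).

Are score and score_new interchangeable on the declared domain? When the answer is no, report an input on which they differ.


Side by side, the visible changes include: same computation, different form.
As a probe, take a=1, b=-2: score runs tmp := 5 | (min((-4 + tmp), (tmp - 8)) == min(tmp, a)): false | acc := 0 | iter j=1: | acc := 7 | acc := 7 | result 5; score_new runs tmp := 5 | (min(tmp, a) == min((-4 + tmp), (tmp - 8))): false | acc := 0 | iter j=1: | acc := 7 | acc := 7 | result 5; both end at 5.
An exhaustive pass over the 27 declared inputs shows identical outputs.
verdict: equivalent


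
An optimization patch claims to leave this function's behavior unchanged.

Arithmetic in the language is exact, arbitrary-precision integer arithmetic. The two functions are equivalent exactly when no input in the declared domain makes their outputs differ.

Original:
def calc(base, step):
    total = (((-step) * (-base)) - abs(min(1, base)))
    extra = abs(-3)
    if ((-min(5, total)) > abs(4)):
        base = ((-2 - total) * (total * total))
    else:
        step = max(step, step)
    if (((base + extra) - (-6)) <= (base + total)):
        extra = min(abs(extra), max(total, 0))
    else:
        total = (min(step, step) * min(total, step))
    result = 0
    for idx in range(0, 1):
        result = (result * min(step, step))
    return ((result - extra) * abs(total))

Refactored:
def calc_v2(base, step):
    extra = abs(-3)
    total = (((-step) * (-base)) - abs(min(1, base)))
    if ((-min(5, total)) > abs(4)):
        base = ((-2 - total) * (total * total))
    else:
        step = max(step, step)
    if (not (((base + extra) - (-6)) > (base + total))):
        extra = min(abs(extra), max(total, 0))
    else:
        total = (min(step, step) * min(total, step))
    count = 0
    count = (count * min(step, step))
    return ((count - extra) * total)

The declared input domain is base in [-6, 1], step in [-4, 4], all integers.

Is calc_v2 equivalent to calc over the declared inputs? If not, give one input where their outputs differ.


Evaluate both at base=-6, step=1.
calc: total=-12, then extra=3, then ((-min(5, total)) > abs(4)) is true, then base=1440, then (((base + extra) - (-6)) <= (base + total)) is false, then total=-12, then result=0, then (idx=0), then result=0, then returns -36
calc_v2: extra=3, then total=-12, then ((-min(5, total)) > abs(4)) is true, then base=1440, then (not (((base + extra) - (-6)) > (base + total))) is false, then total=-12, then count=0, then count=0, then returns 36
-36 != 36, so the rewrite changes behavior.
verdict: not equivalent; witness: base=-6, step=1


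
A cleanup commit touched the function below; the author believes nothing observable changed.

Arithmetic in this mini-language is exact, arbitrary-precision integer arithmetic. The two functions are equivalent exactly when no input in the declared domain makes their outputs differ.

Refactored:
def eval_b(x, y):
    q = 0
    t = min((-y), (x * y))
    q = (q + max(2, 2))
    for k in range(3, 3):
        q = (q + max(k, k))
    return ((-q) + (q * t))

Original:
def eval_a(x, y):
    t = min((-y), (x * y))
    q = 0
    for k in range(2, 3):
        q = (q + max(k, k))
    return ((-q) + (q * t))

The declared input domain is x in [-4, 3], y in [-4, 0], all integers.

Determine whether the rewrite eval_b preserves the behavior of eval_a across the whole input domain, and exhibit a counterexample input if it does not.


Comparing the listings, the differences include: constant usage differs, plus loop structure differs, plus min/max/abs usage differs, plus statement counts differ, plus arithmetic usage differs.
Spot check at x=-4, y=-2 — eval_a: t := 2 | q := 0 | iter k=2: | q := 2 | result 2. eval_b: q := 0 | t := 2 | q := 2 | loop over k: empty range | result 2. Both give 2.
An exhaustive pass over the 40 declared inputs shows identical outputs.
verdict: equivalent


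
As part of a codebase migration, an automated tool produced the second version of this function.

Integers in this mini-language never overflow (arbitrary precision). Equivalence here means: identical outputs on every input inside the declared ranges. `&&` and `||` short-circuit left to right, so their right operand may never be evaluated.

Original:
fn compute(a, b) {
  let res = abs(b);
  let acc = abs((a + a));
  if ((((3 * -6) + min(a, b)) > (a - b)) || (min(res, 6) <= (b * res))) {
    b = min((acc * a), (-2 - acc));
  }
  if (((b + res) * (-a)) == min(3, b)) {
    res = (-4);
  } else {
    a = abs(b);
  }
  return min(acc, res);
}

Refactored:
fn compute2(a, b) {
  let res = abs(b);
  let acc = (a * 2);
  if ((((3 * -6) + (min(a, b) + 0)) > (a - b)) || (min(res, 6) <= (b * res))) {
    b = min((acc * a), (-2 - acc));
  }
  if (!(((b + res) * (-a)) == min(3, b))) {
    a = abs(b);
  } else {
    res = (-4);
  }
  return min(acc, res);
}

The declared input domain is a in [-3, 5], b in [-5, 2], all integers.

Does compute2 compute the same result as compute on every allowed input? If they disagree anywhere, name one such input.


The rewrite breaks on a=-3, b=-5, where the results are 5 and -6.
compute: res = 5; acc = 6; ((((3 * -6) + min(a, b)) > (a - b)) || (min(res, 6) <= (b * res))) -> false; (((b + res) * (-a)) == min(3, b)) -> false; a = 5; return 5
compute2: res = 5; acc = -6; ((((3 * -6) + (min(a, b) + 0)) > (a - b)) || (min(res, 6) <= (b * res))) -> false; (!(((b + res) * (-a)) == min(3, b))) -> true; a = 5; return -6
verdict: not equivalent; witness: a=-3, b=-5


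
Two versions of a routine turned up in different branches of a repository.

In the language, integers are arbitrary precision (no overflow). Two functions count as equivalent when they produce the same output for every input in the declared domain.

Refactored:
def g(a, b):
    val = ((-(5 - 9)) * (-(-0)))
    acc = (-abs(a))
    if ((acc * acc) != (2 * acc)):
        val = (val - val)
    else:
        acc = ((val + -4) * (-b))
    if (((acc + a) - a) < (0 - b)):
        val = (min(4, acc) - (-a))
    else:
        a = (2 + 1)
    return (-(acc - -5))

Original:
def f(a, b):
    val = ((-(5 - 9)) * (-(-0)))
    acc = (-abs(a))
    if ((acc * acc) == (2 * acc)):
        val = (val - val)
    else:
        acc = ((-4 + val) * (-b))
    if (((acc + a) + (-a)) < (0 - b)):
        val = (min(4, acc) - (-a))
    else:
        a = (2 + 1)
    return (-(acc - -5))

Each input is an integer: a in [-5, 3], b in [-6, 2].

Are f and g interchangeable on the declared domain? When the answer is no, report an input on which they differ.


Try a=-5, b=-6.
f: val becomes 0; next acc becomes -5; next ((acc * acc) == (2 * acc)) evaluates to false; next acc becomes -24; next (((acc + a) + (-a)) < (0 - b)) evaluates to true; next val becomes -29; next final value 19
g: val becomes 0; next acc becomes -5; next ((acc * acc) != (2 * acc)) evaluates to true; next val becomes 0; next (((acc + a) - a) < (0 - b)) evaluates to true; next val becomes -10; next final value 0
19 against 0: the behavior changed.
verdict: not equivalent; witness: a=-5, b=-6


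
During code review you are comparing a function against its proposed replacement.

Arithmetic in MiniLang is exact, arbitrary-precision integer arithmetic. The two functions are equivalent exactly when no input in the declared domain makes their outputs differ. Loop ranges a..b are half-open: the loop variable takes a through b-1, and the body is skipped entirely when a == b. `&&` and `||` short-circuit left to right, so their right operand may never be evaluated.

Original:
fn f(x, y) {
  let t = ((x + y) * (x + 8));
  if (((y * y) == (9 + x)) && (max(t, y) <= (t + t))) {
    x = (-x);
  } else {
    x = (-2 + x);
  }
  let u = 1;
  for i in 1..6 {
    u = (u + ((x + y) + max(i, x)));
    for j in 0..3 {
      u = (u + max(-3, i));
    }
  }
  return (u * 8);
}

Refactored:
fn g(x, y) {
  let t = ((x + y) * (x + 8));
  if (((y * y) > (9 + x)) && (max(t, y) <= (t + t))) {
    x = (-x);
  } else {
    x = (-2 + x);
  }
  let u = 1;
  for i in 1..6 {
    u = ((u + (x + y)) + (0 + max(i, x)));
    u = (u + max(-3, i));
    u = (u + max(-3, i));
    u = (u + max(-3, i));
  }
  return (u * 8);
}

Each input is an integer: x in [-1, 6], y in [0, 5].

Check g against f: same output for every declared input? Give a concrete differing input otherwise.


Evaluate both at x=-1, y=3.
f: t := 14 | (((y * y) == (9 + x)) && (max(t, y) <= (t + t))): false | x := -3 | u := 1 | iter i=1: | u := 2 | iter j=0: | u := 3 | iter j=1: | u := 4 | iter j=2: | u := 5 | iter i=2: | u := 7 | iter j=0: | u := 9 | iter j=1: | u := 11 | iter j=2: | u := 13 | iter i=3: | u := 16 | iter j=0: | u := 19 | iter j=1: | u := 22 | iter j=2: | u := 25 | iter i=4: | u := 29 | iter j=0: | u := 33 | iter j=1: | u := 37 | iter j=2: | u := 41 | iter i=5: | u := 46 | iter j=0: | u := 51 | iter j=1: | u := 56 | iter j=2: | u := 61 | result 488
g: t := 14 | (((y * y) > (9 + x)) && (max(t, y) <= (t + t))): true | x := 1 | u := 1 | iter i=1: | u := 6 | u := 7 | u := 8 | u := 9 | iter i=2: | u := 15 | u := 17 | u := 19 | u := 21 | iter i=3: | u := 28 | u := 31 | u := 34 | u := 37 | iter i=4: | u := 45 | u := 49 | u := 53 | u := 57 | iter i=5: | u := 66 | u := 71 | u := 76 | u := 81 | result 648
488 against 648: the behavior changed.
verdict: not equivalent; witness: x=-1, y=3


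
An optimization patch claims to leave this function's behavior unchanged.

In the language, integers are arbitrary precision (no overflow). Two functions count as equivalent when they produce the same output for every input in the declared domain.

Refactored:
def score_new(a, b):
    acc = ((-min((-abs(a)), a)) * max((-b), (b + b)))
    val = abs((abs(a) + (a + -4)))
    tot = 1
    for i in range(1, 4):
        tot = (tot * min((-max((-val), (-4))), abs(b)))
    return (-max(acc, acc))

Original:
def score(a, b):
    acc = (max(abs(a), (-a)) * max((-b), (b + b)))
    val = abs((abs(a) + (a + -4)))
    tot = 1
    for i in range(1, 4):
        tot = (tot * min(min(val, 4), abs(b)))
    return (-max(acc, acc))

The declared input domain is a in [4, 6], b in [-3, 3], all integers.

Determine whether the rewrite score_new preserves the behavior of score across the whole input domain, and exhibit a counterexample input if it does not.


Behavior is preserved: although same computation, different form, the outputs never diverge.
Spot check at a=4, b=-1 — score: acc := 4 | val := 4 | tot := 1 | iter i=1: | tot := 1 | iter i=2: | tot := 1 | iter i=3: | tot := 1 | result -4. score_new: acc := 4 | val := 4 | tot := 1 | iter i=1: | tot := 1 | iter i=2: | tot := 1 | iter i=3: | tot := 1 | result -4. Both give -4.
Across all 21 domain points the two functions coincide.
verdict: equivalent


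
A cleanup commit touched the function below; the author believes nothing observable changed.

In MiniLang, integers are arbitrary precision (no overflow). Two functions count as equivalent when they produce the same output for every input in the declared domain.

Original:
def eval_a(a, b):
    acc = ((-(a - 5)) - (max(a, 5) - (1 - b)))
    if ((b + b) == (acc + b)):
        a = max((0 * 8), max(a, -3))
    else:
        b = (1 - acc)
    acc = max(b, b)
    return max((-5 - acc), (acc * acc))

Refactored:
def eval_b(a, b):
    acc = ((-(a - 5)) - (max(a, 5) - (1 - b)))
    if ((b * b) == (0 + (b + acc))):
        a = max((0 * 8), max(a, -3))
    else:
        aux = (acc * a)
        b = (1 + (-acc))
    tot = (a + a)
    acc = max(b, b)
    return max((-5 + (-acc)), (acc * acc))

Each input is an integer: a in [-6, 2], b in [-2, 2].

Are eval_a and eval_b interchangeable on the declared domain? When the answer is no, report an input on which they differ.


On input a=-3, b=-2, eval_a returns 25 while eval_b returns 4.
verdict: not equivalent; witness: a=-3, b=-2


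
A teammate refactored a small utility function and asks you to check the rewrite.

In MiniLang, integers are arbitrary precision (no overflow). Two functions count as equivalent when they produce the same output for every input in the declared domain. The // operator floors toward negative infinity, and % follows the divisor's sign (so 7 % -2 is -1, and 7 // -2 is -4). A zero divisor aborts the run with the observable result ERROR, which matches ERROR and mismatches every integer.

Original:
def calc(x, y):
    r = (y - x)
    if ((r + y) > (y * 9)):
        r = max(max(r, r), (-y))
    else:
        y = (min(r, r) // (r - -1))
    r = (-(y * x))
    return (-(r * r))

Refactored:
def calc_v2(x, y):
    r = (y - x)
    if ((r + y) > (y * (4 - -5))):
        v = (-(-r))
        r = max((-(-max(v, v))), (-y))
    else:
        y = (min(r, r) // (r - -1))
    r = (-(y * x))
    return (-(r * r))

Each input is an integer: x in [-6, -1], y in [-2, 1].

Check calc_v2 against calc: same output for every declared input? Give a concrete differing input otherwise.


Changes here: statement counts differ; arithmetic usage differs; local variable names differ; constant usage differs; the full 24-point sweep finds no disagreement.
verdict: equivalent


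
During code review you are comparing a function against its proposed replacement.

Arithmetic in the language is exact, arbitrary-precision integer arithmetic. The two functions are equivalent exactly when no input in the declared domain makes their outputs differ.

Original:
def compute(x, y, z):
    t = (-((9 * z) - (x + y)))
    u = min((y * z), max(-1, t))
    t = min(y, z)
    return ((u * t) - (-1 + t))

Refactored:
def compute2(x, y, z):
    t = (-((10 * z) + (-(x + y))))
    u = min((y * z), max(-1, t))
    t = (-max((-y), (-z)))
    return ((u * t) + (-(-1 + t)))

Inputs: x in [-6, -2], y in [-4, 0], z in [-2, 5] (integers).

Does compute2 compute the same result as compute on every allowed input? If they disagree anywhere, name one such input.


Run the pair on x=-6, y=-4, z=-1.
compute: t=-1, then u=-1, then t=-4, then returns 9
compute2: t=0, then u=0, then t=-4, then returns 5
9 vs 5 — the two versions disagree here.
verdict: not equivalent; witness: x=-6, y=-4, z=-1


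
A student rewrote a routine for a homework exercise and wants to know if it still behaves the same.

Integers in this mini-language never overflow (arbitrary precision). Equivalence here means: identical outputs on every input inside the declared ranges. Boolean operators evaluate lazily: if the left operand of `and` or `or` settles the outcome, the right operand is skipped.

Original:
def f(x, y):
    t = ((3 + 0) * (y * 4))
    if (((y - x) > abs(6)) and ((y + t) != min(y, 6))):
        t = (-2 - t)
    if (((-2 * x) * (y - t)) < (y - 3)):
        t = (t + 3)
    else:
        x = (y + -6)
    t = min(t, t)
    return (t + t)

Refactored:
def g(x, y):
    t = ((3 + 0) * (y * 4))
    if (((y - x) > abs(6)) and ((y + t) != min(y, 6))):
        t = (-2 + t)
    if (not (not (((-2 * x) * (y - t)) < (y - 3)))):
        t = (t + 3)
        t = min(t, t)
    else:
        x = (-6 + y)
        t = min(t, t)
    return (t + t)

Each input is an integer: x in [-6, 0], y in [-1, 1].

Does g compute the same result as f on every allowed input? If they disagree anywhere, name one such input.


There is a counterexample at x=-6, y=1: -28 on one side, 26 on the other.
f: t = 12; (((y - x) > abs(6)) and ((y + t) != min(y, 6))) -> true; t = -14; (((-2 * x) * (y - t)) < (y - 3)) -> false; x = -5; t = -14; return -28
g: t = 12; (((y - x) > abs(6)) and ((y + t) != min(y, 6))) -> true; t = 10; (not (not (((-2 * x) * (y - t)) < (y - 3)))) -> true; t = 13; t = 13; return 26
verdict: not equivalent; witness: x=-6, y=1


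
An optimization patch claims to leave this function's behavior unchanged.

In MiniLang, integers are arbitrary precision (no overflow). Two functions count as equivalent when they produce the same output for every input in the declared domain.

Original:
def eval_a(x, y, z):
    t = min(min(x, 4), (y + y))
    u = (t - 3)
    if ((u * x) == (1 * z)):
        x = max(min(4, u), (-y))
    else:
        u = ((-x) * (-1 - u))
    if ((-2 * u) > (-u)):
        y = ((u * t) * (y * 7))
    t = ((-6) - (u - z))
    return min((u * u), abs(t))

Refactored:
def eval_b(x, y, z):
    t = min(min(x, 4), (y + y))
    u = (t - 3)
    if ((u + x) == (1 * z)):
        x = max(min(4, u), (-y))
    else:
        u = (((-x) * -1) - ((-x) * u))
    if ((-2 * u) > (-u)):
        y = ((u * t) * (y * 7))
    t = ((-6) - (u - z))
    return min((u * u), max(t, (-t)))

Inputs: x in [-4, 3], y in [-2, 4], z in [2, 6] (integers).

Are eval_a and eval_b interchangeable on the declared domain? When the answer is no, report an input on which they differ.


Try x=-1, y=-1, z=5.
eval_a: t := -2 | u := -5 | ((u * x) == (1 * z)): true | x := 1 | ((-2 * u) > (-u)): true | y := -70 | t := 4 | result 4
eval_b: t := -2 | u := -5 | ((u + x) == (1 * z)): false | u := 4 | ((-2 * u) > (-u)): false | t := -5 | result 5
4 vs 5 — the two versions disagree here.
verdict: not equivalent; witness: x=-1, y=-1, z=5


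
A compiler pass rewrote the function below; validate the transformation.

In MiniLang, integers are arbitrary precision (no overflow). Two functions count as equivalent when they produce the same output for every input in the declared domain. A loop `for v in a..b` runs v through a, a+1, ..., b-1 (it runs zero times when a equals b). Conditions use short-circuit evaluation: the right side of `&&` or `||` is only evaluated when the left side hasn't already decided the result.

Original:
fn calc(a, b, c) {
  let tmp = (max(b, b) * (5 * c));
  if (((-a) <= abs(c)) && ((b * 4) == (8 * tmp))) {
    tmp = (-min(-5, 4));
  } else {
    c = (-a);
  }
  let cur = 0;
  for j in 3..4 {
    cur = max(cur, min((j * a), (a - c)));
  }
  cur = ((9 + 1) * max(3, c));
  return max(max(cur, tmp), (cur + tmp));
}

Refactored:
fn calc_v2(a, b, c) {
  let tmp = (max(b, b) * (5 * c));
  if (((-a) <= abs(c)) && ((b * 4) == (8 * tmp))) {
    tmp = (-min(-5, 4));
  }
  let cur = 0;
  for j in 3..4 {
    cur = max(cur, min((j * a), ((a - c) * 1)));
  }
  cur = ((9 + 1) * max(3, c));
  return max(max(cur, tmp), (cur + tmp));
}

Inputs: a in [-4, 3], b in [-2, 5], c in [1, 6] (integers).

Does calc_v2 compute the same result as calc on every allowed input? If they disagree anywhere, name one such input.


Run the pair on a=-4, b=-2, c=1.
calc: tmp=-10, then (((-a) <= abs(c)) && ((b * 4) == (8 * tmp))) is false, then c=4, then cur=0, then (j=3), then cur=0, then cur=40, then returns 40
calc_v2: tmp=-10, then (((-a) <= abs(c)) && ((b * 4) == (8 * tmp))) is false, then cur=0, then (j=3), then cur=0, then cur=30, then returns 30
40 != 30, so the rewrite changes behavior.
verdict: not equivalent; witness: a=-4, b=-2, c=1


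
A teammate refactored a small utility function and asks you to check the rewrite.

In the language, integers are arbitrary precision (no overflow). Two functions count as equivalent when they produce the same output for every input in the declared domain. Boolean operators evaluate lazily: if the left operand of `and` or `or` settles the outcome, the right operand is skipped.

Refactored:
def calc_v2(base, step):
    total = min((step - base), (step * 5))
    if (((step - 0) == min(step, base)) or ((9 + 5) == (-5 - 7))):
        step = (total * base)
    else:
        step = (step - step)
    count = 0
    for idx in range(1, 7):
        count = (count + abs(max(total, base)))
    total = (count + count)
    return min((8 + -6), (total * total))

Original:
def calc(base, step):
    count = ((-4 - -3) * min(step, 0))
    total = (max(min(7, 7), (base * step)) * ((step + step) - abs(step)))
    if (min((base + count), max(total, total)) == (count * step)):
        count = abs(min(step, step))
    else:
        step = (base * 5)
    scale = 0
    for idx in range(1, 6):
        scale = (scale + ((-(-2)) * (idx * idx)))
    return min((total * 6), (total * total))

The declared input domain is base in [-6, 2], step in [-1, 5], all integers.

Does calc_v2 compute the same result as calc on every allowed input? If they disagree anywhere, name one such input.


Consider the input base=-6, step=-1.
calc: count becomes 1; next total becomes -21; next (min((base + count), max(total, total)) == (count * step)) evaluates to false; next step becomes -30; next scale becomes 0; next at idx=1:; next scale becomes 2; next at idx=2:; next scale becomes 10; next at idx=3:; next scale becomes 28; next at idx=4:; next scale becomes 60; next at idx=5:; next scale becomes 110; next final value -126
calc_v2: total becomes -5; next (((step - 0) == min(step, base)) or ((9 + 5) == (-5 - 7))) evaluates to false; next step becomes 0; next count becomes 0; next at idx=1:; next count becomes 5; next at idx=2:; next count becomes 10; next at idx=3:; next count becomes 15; next at idx=4:; next count becomes 20; next at idx=5:; next count becomes 25; next at idx=6:; next count becomes 30; next total becomes 60; next final value 2
-126 and 2 differ, so these are not the same function on this domain.
verdict: not equivalent; witness: base=-6, step=-1


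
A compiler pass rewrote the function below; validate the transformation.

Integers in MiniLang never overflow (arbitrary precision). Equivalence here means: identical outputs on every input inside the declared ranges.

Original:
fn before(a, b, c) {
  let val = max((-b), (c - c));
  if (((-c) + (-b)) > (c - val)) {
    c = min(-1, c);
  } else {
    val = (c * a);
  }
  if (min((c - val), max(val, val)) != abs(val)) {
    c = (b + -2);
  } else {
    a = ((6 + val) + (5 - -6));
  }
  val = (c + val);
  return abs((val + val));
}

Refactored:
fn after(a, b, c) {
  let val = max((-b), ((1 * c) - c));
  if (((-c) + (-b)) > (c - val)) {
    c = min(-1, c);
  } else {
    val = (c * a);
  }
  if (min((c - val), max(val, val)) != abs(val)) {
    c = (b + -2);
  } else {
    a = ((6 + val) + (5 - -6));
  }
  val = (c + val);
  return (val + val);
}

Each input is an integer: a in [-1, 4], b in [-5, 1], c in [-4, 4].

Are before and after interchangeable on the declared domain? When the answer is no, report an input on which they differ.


On input a=-1, b=-5, c=-4, before returns 4 while after returns -4.
verdict: not equivalent; witness: a=-1, b=-5, c=-4


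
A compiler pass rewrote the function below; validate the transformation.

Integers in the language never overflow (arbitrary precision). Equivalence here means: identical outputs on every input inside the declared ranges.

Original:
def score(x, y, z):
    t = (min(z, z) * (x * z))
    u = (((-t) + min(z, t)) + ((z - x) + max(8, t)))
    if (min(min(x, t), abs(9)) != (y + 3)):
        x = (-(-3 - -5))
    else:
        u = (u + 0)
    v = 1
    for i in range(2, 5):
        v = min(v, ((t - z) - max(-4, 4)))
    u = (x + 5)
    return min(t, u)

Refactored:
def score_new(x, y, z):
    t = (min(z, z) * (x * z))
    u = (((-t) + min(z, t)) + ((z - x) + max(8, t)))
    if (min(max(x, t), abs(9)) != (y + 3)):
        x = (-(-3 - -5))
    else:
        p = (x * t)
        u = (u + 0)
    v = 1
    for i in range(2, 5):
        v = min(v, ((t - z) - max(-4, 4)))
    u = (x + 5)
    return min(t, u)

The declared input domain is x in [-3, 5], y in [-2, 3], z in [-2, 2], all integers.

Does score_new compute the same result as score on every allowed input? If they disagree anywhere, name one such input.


Take x=1, y=-2, z=-2.
score: t := 4 | u := -1 | (min(min(x, t), abs(9)) != (y + 3)): false | u := -1 | v := 1 | iter i=2: | v := 1 | iter i=3: | v := 1 | iter i=4: | v := 1 | u := 6 | result 4
score_new: t := 4 | u := -1 | (min(max(x, t), abs(9)) != (y + 3)): true | x := -2 | v := 1 | iter i=2: | v := 1 | iter i=3: | v := 1 | iter i=4: | v := 1 | u := 3 | result 3
4 != 3, so the rewrite changes behavior.
verdict: not equivalent; witness: x=1, y=-2, z=-2


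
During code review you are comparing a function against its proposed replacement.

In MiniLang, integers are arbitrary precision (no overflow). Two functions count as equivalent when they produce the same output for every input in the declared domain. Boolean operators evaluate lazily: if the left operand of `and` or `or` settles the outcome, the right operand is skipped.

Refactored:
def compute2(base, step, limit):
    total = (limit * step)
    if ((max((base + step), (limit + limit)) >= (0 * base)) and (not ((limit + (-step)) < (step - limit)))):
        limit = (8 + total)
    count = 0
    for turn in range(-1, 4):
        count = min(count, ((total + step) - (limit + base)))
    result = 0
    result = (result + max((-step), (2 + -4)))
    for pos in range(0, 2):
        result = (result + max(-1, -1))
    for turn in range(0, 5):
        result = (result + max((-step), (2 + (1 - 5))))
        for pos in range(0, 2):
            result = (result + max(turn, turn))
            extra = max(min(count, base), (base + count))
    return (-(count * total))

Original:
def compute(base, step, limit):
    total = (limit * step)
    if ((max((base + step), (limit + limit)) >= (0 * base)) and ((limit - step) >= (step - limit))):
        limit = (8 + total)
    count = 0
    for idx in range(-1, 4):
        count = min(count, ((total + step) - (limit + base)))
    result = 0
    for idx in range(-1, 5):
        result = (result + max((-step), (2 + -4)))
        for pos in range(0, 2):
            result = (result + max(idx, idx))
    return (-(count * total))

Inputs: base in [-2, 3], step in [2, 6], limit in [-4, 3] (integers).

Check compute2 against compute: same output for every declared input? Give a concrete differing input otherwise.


Comparing the listings, the differences include: loop structure differs; also boolean connective usage differs; also arithmetic usage differs; also comparison usage differs; also constant usage differs; also statement counts differ; also min/max/abs usage differs; also local variable names differ.
As a probe, take base=-2, step=3, limit=3: compute runs total = 9; ((max((base + step), (limit + limit)) >= (0 * base)) and ((limit - step) >= (step - limit))) -> true; limit = 17; count = 0; [idx=-1]; count = -3; [idx=0]; count = -3; [idx=1]; count = -3; [idx=2]; count = -3; [idx=3]; count = -3; result = 0; [idx=-1]; result = -2; [pos=0]; result = -3; [pos=1]; result = -4; [idx=0]; result = -6; [pos=0]; result = -6; [pos=1]; result = -6; [idx=1]; result = -8; [pos=0]; result = -7; [pos=1]; result = -6; [idx=2]; result = -8; [pos=0]; result = -6; [pos=1]; result = -4; [idx=3]; result = -6; [pos=0]; result = -3; [pos=1]; result = 0; [idx=4]; result = -2; [pos=0]; result = 2; [pos=1]; result = 6; return 27; compute2 runs total = 9; ((max((base + step), (limit + limit)) >= (0 * base)) and (not ((limit + (-step)) < (step - limit)))) -> true; limit = 17; count = 0; [turn=-1]; count = -3; [turn=0]; count = -3; [turn=1]; count = -3; [turn=2]; count = -3; [turn=3]; count = -3; result = 0; result = -2; [pos=0]; result = -3; [pos=1]; result = -4; [turn=0]; result = -6; [pos=0]; result = -6; extra = -3; [pos=1]; result = -6; extra = -3; [turn=1]; result = -8; [pos=0]; result = -7; extra = -3; [pos=1]; result = -6; extra = -3; [turn=2]; result = -8; [pos=0]; result = -6; extra = -3; [pos=1]; result = -4; extra = -3; [turn=3]; result = -6; [pos=0]; result = -3; extra = -3; [pos=1]; result = 0; extra = -3; [turn=4]; result = -2; [pos=0]; result = 2; extra = -3; [pos=1]; result = 6; extra = -3; return 27; both end at 27.
Every one of the 240 inputs gives matching results.
verdict: equivalent
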